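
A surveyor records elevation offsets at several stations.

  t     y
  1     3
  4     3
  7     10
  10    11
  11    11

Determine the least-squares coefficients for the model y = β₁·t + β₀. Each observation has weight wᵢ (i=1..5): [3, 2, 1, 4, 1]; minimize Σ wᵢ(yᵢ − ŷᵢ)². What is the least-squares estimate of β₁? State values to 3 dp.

β₁ = 0.942

Forming MᵀWM = [[605, 69]; [69, 11]] and MᵀWy = [664, 80]ᵀ gives MᵀWM·[β₁, β₀]ᵀ = MᵀWy.
det = 605·11 − 69² = 1894.
β₁ = (664·11 − 69·80)/1894 = 892/947; β₀ = (605·80 − 69·664)/1894 = 1292/947.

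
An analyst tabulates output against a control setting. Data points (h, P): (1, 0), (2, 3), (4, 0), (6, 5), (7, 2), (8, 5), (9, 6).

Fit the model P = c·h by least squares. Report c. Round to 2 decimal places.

c = 0.57

Compute the Gram sums: Σh·h = 251.
Right-hand side: Σh·P = 144.
So AᵀA·[c]ᵀ = AᵀP: [[251]]·[c]ᵀ = [144]ᵀ.
c = 144/251 = 0.573705.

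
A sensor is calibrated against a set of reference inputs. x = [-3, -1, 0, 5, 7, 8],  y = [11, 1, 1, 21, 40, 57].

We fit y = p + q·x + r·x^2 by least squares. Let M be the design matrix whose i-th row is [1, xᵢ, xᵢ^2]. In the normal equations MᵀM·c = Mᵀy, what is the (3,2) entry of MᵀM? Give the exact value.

Row 3 ↔ basis x^2, column 2 ↔ basis x, so (MᵀM)_{3,2} = Σᵢ (x^2)·(x) = (9)·(-3) + (1)·(-1) + (0)·(0) + (25)·(5) + (49)·(7) + (64)·(8) = 952.

952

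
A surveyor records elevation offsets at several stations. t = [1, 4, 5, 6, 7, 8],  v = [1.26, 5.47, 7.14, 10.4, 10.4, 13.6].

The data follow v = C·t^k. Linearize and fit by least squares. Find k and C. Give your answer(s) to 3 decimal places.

k = 1.130, C = 1.228

Taking logs, ln v = k·ln t + ln C, so regress ln v on ln t.
Σln t = 8.8128, Σ(ln t)² = 15.8331, Σln v = 11.1898, Σln t·ln v = 19.6998.
Equations: 15.8331·k + 8.8128·ln C = 19.6998;  8.8128·k + 6·ln C = 11.1898.
Slope k = (n·Σln t·ln v − Σln t·Σln v)/(n·Σ(ln t)² − (Σln t)²) = (6·19.6998 − 8.8128·11.1898)/17.3327 = 1.12994; ln C = (Σln v − k·Σln t)/n = 0.20530, so C = exp(0.20530) = 1.22790.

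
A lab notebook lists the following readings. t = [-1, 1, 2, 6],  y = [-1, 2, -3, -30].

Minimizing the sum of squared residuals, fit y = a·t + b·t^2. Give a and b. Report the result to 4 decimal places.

a = 0.7825, b = -0.9637

Normal-equation sums: Σt·t = 42, Σt·t^2 = 224, Σt^2·t^2 = 1314.
Moment sums: Σt·y = -183, Σt^2·y = -1091.
Normal equations: [[42, 224]; [224, 1314]]·[a, b]ᵀ = [-183, -1091]ᵀ.
Δ = 42·1314 − 224² = 5012.
a = ((-183)·1314 − 224·(-1091))/5012 = 1961/2506; b = (42·(-1091) − 224·(-183))/5012 = -345/358.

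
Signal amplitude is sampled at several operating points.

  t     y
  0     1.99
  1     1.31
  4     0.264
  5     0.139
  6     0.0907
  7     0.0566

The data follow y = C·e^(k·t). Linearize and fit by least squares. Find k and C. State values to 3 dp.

k = -0.521, C = 2.067

Linearized form: ln y = k·t + ln C. From the 6 transformed points,
Over the data: Σt = 23.0000, Σ(t)² = 127.0000, Σln y = -7.6189, Σt·ln y = -49.4270.
Normal system: [[127.0000, 23.0000]; [23.0000, 6]]·[k, ln C]ᵀ = [-49.4270, -7.6189]ᵀ.
Slope k = (n·Σt·ln y − Σt·Σln y)/(n·Σ(t)² − (Σt)²) = (6·-49.4270 − 23.0000·-7.6189)/233.0000 = -0.52072; ln C = (Σln y − k·Σt)/n = 0.72629, so C = exp(0.72629) = 2.06739.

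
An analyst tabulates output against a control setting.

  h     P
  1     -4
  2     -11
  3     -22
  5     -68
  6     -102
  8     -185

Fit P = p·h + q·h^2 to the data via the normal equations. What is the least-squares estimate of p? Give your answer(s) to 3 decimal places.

p = 1.440

With design matrix A, AᵀA = [[139, 889]; [889, 6115]] and AᵀP = [-2524, -17458]ᵀ.
Δ = 139·6115 − 889² = 59664.
p = ((-2524)·6115 − 889·(-17458))/59664 = 14317/9944; q = (139·(-17458) − 889·(-2524))/59664 = -30471/9944.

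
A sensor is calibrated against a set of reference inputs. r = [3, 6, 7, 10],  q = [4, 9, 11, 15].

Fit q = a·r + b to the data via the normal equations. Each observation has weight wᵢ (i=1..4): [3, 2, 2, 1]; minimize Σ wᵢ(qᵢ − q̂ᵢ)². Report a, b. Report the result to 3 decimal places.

a = 1.621, b = -0.744

The normal equations are: 297·a + 45·b = 448;  45·a + 8·b = 67.
Determinant 297·8 − 45² = 351.
a = (448·8 − 45·67)/351 = 569/351; b = (297·67 − 45·448)/351 = -29/39.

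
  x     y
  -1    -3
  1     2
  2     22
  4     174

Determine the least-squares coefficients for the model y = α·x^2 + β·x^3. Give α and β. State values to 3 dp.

α = -0.065, β = 2.736

The normal equations are: 274·α + 1056·β = 2871;  1056·α + 4162·β = 11317.
(Σx^2·x^2 = 274, Σx^2·x^3 = 1056, Σx^3·x^3 = 4162, Σx^2·y = 2871, Σx^3·y = 11317.)
Δ = 274·4162 − 1056² = 25252.
α = (2871·4162 − 1056·11317)/25252 = -825/12626; β = (274·11317 − 1056·2871)/25252 = 34541/12626.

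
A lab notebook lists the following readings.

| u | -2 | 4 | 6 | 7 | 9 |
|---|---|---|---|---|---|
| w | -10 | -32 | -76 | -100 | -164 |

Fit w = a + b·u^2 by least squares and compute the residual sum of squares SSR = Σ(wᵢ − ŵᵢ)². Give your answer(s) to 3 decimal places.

MᵀM·[a, b]ᵀ = Mᵀw reads: 5·a + 186·b = -382;  186·a + 10530·b = -21472.
(Σ1 = 5, Σu^2 = 186, Σu^2·u^2 = 10530, Σw = -382, Σu^2·w = -21472.)
Determinant 5·10530 − 186² = 18054.
a = ((-382)·10530 − 186·(-21472))/18054 = -4778/3009; b = (5·(-21472) − 186·(-382))/18054 = -18154/9027.
Residuals: -3320/9027, 15934/9027, -6058/3009, 20/153, 1460/3009; SSR = 68216/9027.

SSR = 7.557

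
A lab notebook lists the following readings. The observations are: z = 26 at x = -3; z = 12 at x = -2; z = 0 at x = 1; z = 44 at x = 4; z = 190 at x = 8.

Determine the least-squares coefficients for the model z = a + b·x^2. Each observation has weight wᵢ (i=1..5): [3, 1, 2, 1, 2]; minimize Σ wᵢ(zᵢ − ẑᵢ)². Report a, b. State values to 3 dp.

a = -1.819, b = 2.996

The normal equations are: 9·a + 177·b = 514;  177·a + 8709·b = 25774.
(Σwᵢ·1 = 9, Σwᵢ·x^2 = 177, Σwᵢ·x^2·x^2 = 8709, Σwᵢ·z = 514, Σwᵢ·x^2·z = 25774.)
det = 9·8709 − 177² = 47052.
a = (514·8709 − 177·25774)/47052 = -2377/1307; b = (9·25774 − 177·514)/47052 = 11749/3921.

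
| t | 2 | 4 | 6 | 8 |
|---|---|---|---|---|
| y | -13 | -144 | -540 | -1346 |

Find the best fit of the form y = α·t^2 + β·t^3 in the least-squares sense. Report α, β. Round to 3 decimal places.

α = 3.039, β = -3.008

From the data, Σt^2·t^2 = 5664, Σt^2·t^3 = 41600, Σt^3·t^3 = 312960.
For Aᵀy: Σt^2·y = -107940, Σt^3·y = -815112.
So AᵀA·[α, β]ᵀ = Aᵀy: [[5664, 41600]; [41600, 312960]]·[α, β]ᵀ = [-107940, -815112]ᵀ.
Eliminating β: 312960·(row 1) − 41600·(row 2) gives 42045440·α = 312960·(-107940) − 41600·(-815112) = 127756800, so α = 49905/16424.
Then β = ((-815112) − 41600·(49905/16424))/312960 = -494103/164240.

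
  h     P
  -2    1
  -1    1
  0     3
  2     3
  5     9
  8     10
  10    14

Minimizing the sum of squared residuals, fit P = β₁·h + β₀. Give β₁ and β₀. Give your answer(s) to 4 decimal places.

MᵀM·[β₁, β₀]ᵀ = MᵀP reads: 198·β₁ + 22·β₀ = 268;  22·β₁ + 7·β₀ = 41.
(Σh·h = 198, Σh = 22, Σ1 = 7, Σh·P = 268, ΣP = 41.)
Δ = 198·7 − 22² = 902.
β₁ = (268·7 − 22·41)/902 = 487/451; β₀ = (198·41 − 22·268)/902 = 101/41.

β₁ = 1.0798, β₀ = 2.4634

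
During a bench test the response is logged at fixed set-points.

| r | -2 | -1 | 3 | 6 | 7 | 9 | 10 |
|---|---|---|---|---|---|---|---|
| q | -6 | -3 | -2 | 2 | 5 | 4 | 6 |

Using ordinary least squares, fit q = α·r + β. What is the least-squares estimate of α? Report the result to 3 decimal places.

α = 0.932

Setting ∂/∂α … = 0 gives: 280·α + 32·β = 152;  32·α + 7·β = 6.
(Σr·r = 280, Σr = 32, Σ1 = 7, Σr·q = 152, Σq = 6.)
Determinant 280·7 − 32² = 936.
α = (152·7 − 32·6)/936 = 109/117; β = (280·6 − 32·152)/936 = -398/117.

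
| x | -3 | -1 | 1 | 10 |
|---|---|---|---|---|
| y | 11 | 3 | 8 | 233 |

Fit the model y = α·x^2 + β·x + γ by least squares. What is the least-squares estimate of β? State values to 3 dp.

β = 3.238

The normal equations are: 10083·α + 973·β + 111·γ = 23410;  973·α + 111·β + 7·γ = 2302;  111·α + 7·β + 4·γ = 255.
(Σx^2·x^2 = 10083, Σx^2·x = 973, Σx^2 = 111, Σx·x = 111, Σx = 7, Σ1 = 4, Σx^2·y = 23410, Σx·y = 2302, Σy = 255.)
Solving the 3×3 system (Gaussian elimination) gives α = 67117/34028, β = 550891/170140, γ = 284941/85070.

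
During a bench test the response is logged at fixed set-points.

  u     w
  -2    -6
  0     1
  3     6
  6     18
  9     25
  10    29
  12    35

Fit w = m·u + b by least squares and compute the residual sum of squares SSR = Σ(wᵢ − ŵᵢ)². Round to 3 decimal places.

SSR = 9.248

Normal-equation sums: Σu·u = 374, Σu = 38, Σ1 = 7.
Moment sums: Σu·w = 1073, Σw = 108.
Eliminating b: 7·(row 1) − 38·(row 2) gives 1174·m = 7·1073 − 38·108 = 3407, so m = 3407/1174.
Then b = (108 − 38·(3407/1174))/7 = -191/587.
Residuals: 76/587, 778/587, -2795/1174, 536/587, -931/1174, 179/587, 294/587; SSR = 10857/1174.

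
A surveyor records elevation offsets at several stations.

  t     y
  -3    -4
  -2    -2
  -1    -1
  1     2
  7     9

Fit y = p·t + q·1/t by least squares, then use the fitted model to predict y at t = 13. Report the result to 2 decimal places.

ŷ = 16.56

MᵀM·[p, q]ᵀ = Mᵀy reads: 64·p + 5·q = 82;  5·p + (4201/1764)·q = 139/21.
det = 64·(4201/1764) − 5² = 56191/441.
p = (82·(4201/1764) − 5·(139/21))/(56191/441) = 143051/112382; q = (64·(139/21) − 5·82)/(56191/441) = 6006/56191.
At t = 13: ŷ = (143051/112382)·(13) + (6006/56191)·(1/13) = 1860587/112382.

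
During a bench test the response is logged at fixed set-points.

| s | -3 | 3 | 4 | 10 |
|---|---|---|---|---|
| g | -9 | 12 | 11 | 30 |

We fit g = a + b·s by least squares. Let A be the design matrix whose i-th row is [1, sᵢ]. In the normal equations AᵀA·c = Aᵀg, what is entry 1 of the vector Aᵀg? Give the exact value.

Entry 1 ↔ basis 1, so (Aᵀg)_{1} = Σᵢ gᵢ = (1)·(-9) + (1)·(12) + (1)·(11) + (1)·(30) = 44.

44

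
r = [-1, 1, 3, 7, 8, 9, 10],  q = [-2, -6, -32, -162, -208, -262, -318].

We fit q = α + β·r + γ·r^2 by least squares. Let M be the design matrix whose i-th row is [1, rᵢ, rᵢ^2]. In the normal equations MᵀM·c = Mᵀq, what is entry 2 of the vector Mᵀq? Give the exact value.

-8436

Entry 2 ↔ basis r, so (Mᵀq)_{2} = Σᵢ (r)·qᵢ = (-1)·(-2) + (1)·(-6) + (3)·(-32) + (7)·(-162) + (8)·(-208) + (9)·(-262) + (10)·(-318) = -8436.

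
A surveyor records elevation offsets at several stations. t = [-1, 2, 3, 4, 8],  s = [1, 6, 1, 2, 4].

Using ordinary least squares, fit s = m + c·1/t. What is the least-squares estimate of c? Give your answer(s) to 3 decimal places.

c = 1.922

From the data, Σ1 = 5, Σ1/t = 5/24, Σ1/t·1/t = 829/576.
And Σs = 14, Σ1/t·s = 10/3.
Eliminating c: (829/576)·(row 1) − (5/24)·(row 2) gives (515/72)·m = (829/576)·14 − (5/24)·(10/3) = 5603/288, so m = 5603/2060.
Then c = ((10/3) − (5/24)·(5603/2060))/(829/576) = 198/103.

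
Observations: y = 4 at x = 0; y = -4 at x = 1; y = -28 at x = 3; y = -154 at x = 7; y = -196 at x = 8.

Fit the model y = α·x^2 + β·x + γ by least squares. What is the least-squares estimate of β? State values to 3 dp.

Entries of MᵀM: Σx^2·x^2 = 6579, Σx^2·x = 883, Σx^2 = 123, Σx·x = 123, Σx = 19, Σ1 = 5.
Moment sums: Σx^2·y = -20346, Σx·y = -2734, Σy = -378.
So MᵀM·[α, β, γ]ᵀ = Mᵀy: [[6579, 883, 123]; [883, 123, 19]; [123, 19, 5]]·[α, β, γ]ᵀ = [-20346, -2734, -378]ᵀ.
Solving the 3×3 system (Gaussian elimination) gives α = -13697/4862, β = -12135/4862, γ = 7746/2431.

β = -2.496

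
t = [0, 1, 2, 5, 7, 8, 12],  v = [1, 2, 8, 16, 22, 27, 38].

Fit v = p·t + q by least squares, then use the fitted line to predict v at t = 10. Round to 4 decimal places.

Entries of AᵀA: Σt·t = 287, Σt = 35, Σ1 = 7.
Right-hand side: Σt·v = 924, Σv = 114.
Normal equations: [[287, 35]; [35, 7]]·[p, q]ᵀ = [924, 114]ᵀ.
Eliminating q: 7·(row 1) − 35·(row 2) gives 784·p = 7·924 − 35·114 = 2478, so p = 177/56.
Then q = (114 − 35·(177/56))/7 = 27/56.
At t = 10: v̂ = (177/56)·(10) + (27/56)·(1) = 1797/56.

v̂ = 32.0893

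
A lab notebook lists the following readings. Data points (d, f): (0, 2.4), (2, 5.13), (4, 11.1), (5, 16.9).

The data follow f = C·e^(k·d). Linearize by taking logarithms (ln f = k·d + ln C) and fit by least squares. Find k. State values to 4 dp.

k = 0.3889

Taking logs, ln f = k·d + ln C, so regress ln f on d.
Σd = 11.0000, Σ(d)² = 45.0000, Σln f = 7.7448, Σd·ln f = 27.0346.
Normal system: [[45.0000, 11.0000]; [11.0000, 4]]·[k, ln C]ᵀ = [27.0346, 7.7448]ᵀ.
Slope k = (n·Σd·ln f − Σd·Σln f)/(n·Σ(d)² − (Σd)²) = (4·27.0346 − 11.0000·7.7448)/59.0000 = 0.38890; ln C = (Σln f − k·Σd)/n = 0.86673.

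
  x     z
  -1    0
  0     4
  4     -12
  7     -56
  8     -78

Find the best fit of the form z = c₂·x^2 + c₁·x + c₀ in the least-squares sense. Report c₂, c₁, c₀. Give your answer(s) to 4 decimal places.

c₂ = -1.5686, c₁ = 2.3479, c₀ = 3.9319

Normal-equation sums: Σx^2·x^2 = 6754, Σx^2·x = 918, Σx^2 = 130, Σx·x = 130, Σx = 18, Σ1 = 5.
And Σx^2·z = -7928, Σx·z = -1064, Σz = -142.
Row-reducing yields c₂ = -8571/5464, c₁ = 12829/5464, c₀ = 5371/1366.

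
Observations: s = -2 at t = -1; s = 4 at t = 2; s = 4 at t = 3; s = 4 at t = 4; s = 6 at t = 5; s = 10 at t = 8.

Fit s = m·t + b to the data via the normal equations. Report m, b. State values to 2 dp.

Compute the Gram sums: Σt·t = 119, Σt = 21, Σ1 = 6.
And Σt·s = 148, Σs = 26.
AᵀA·[m, b]ᵀ = Aᵀs becomes [[119, 21]; [21, 6]]·[m, b]ᵀ = [148, 26]ᵀ.
Determinant 119·6 − 21² = 273.
m = (148·6 − 21·26)/273 = 114/91; b = (119·26 − 21·148)/273 = -2/39.

m = 1.25, b = -0.05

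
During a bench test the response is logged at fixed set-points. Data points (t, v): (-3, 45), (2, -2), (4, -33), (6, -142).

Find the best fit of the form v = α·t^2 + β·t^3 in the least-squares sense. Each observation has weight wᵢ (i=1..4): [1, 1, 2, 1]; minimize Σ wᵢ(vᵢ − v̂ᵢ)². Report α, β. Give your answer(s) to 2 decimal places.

α = 1.93, β = -0.98

Forming XᵀWX = [[1905, 9613]; [9613, 55641]] and XᵀWv = [-5771, -36127]ᵀ gives XᵀWX·[α, β]ᵀ = XᵀWv.
Determinant 1905·55641 − 9613² = 13586336.
α = ((-5771)·55641 − 9613·(-36127))/13586336 = 818270/424573; β = (1905·(-36127) − 9613·(-5771))/13586336 = -417041/424573.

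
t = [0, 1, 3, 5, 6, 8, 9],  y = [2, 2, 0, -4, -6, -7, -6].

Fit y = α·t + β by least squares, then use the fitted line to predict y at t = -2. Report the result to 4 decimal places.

AᵀA·[α, β]ᵀ = Aᵀy reads: 216·α + 32·β = -164;  32·α + 7·β = -19.
(Σt·t = 216, Σt = 32, Σ1 = 7, Σt·y = -164, Σy = -19.)
Δ = 216·7 − 32² = 488.
α = ((-164)·7 − 32·(-19))/488 = -135/122; β = (216·(-19) − 32·(-164))/488 = 143/61.
At t = -2: ŷ = (-135/122)·(-2) + (143/61)·(1) = 278/61.

ŷ = 4.5574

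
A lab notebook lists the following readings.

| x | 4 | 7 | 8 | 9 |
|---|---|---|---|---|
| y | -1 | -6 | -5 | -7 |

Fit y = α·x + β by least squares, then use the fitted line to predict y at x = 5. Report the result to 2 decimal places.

Normal-equation sums: Σx·x = 210, Σx = 28, Σ1 = 4.
For Mᵀy: Σx·y = -149, Σy = -19.
Eliminating β: 4·(row 1) − 28·(row 2) gives 56·α = 4·(-149) − 28·(-19) = -64, so α = -8/7.
Then β = ((-19) − 28·(-8/7))/4 = 13/4.
At x = 5: ŷ = (-8/7)·(5) + (13/4)·(1) = -69/28.

ŷ = -2.46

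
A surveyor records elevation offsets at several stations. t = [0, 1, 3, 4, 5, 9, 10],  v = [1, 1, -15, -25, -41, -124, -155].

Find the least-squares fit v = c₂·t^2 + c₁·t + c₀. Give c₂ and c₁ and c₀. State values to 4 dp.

From the data, Σt^2·t^2 = 17524, Σt^2·t = 1946, Σt^2 = 232, Σt·t = 232, Σt = 32, Σ1 = 7.
Moment sums: Σt^2·v = -27103, Σt·v = -3015, Σv = -358.
AᵀA·[c₂, c₁, c₀]ᵀ = Aᵀv becomes [[17524, 1946, 232]; [1946, 232, 32]; [232, 32, 7]]·[c₂, c₁, c₀]ᵀ = [-27103, -3015, -358]ᵀ.
Inverting the 3×3 Gram matrix, [c₂, c₁, c₀]ᵀ = [-1297/894, -979/894, 290/149]ᵀ.

c₂ = -1.4508, c₁ = -1.0951, c₀ = 1.9463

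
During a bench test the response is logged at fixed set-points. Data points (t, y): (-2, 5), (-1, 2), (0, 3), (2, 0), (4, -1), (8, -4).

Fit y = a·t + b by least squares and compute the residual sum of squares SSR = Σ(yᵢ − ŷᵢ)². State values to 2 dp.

Compute the Gram sums: Σt·t = 89, Σt = 11, Σ1 = 6.
Moment sums: Σt·y = -48, Σy = 5.
Normal equations: [[89, 11]; [11, 6]]·[a, b]ᵀ = [-48, 5]ᵀ.
Δ = 89·6 − 11² = 413.
a = ((-48)·6 − 11·5)/413 = -49/59; b = (89·5 − 11·(-48))/413 = 139/59.
Residuals: 58/59, -70/59, 38/59, -41/59, -2/59, 17/59; SSR = 198/59.

SSR = 3.36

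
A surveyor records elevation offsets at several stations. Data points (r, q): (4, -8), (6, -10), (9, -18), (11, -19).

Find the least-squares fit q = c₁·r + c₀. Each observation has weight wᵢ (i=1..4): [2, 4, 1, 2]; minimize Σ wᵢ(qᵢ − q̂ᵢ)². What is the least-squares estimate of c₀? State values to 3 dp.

Compute the Gram sums: Σwᵢ·r·r = 499, Σwᵢ·r = 63, Σwᵢ·1 = 9.
For AᵀWq: Σwᵢ·r·q = -884, Σwᵢ·q = -112.
Normal equations: [[499, 63]; [63, 9]]·[c₁, c₀]ᵀ = [-884, -112]ᵀ.
Determinant 499·9 − 63² = 522.
c₁ = ((-884)·9 − 63·(-112))/522 = -50/29; c₀ = (499·(-112) − 63·(-884))/522 = -98/261.

c₀ = -0.375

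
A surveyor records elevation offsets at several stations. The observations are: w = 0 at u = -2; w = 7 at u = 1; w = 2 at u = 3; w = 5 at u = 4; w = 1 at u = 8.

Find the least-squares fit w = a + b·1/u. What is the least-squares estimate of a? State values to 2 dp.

Normal-equation sums: Σ1 = 5, Σ1/u = 29/24, Σ1/u·1/u = 829/576.
Right-hand side: Σw = 15, Σ1/u·w = 217/24.
Eliminating b: (829/576)·(row 1) − (29/24)·(row 2) gives (413/72)·a = (829/576)·15 − (29/24)·(217/24) = 3071/288, so a = 3071/1652.
Then b = ((217/24) − (29/24)·(3071/1652))/(829/576) = 1950/413.

a = 1.86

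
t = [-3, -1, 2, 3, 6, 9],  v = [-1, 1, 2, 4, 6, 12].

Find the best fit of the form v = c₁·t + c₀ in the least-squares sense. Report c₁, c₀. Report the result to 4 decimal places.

c₁ = 1.0068, c₀ = 1.3151

Sums needed: Σt·t = 140, Σt = 16, Σ1 = 6.
And Σt·v = 162, Σv = 24.
XᵀX·[c₁, c₀]ᵀ = Xᵀv becomes [[140, 16]; [16, 6]]·[c₁, c₀]ᵀ = [162, 24]ᵀ.
Eliminating c₀: 6·(row 1) − 16·(row 2) gives 584·c₁ = 6·162 − 16·24 = 588, so c₁ = 147/146.
Then c₀ = (24 − 16·(147/146))/6 = 96/73.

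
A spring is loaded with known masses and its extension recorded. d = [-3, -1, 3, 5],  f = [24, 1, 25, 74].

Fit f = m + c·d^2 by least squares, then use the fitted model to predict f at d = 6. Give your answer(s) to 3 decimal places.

f̂ = 107.316

With design matrix M, MᵀM = [[4, 44]; [44, 788]] and Mᵀf = [124, 2292]ᵀ.
det = 4·788 − 44² = 1216.
m = (124·788 − 44·2292)/1216 = -49/19; c = (4·2292 − 44·124)/1216 = 58/19.
At d = 6: f̂ = (-49/19)·(1) + (58/19)·(36) = 2039/19.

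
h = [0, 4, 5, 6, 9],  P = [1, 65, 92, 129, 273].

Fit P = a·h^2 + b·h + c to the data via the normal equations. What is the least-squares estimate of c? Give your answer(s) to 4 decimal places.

Normal-equation sums: Σh^2·h^2 = 8738, Σh^2·h = 1134, Σh^2 = 158, Σh·h = 158, Σh = 24, Σ1 = 5.
And Σh^2·P = 30097, Σh·P = 3951, ΣP = 560.
Row-reducing yields a = 70475/24024, b = 30155/8008, c = 14723/12012.

c = 1.2257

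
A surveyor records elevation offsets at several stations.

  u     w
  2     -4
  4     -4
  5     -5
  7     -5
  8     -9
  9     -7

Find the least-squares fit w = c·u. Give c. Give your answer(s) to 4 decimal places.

c = -0.9163

Entries of MᵀM: Σu·u = 239.
Moment sums: Σu·w = -219.
Hence c = -219 / 239 ≈ -0.916318.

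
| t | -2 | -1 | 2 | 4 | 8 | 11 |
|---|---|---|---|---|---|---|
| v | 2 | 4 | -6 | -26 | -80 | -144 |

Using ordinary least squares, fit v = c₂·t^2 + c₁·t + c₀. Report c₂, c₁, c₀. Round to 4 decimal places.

Entries of XᵀX: Σt^2·t^2 = 19026, Σt^2·t = 1906, Σt^2 = 210, Σt·t = 210, Σt = 22, Σ1 = 6.
And Σt^2·v = -22972, Σt·v = -2348, Σv = -250.
So XᵀX·[c₂, c₁, c₀]ᵀ = Xᵀv: [[19026, 1906, 210]; [1906, 210, 22]; [210, 22, 6]]·[c₂, c₁, c₀]ᵀ = [-22972, -2348, -250]ᵀ.
Inverting the 3×3 Gram matrix, [c₂, c₁, c₀]ᵀ = [-8891/9150, -7723/3050, 7444/4575]ᵀ.

c₂ = -0.9717, c₁ = -2.5321, c₀ = 1.6271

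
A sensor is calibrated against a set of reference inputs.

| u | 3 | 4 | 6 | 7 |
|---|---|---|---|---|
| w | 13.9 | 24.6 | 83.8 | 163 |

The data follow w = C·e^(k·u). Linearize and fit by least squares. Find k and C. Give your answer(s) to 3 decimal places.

Taking logs, ln w = k·u + ln C, so regress ln w on u.
Σu = 20.0000, Σ(u)² = 110.0000, Σln w = 15.3568, Σu·ln w = 82.9335.
Equations: 110.0000·k + 20.0000·ln C = 82.9335;  20.0000·k + 4·ln C = 15.3568.
Δ = 110.0000·4 − (20.0000)² = 40.0000; k = (82.9335·4 − 20.0000·15.3568)/40.0000 = 0.61494, ln C = (110.0000·15.3568 − 20.0000·82.9335)/40.0000 = 0.76450, so C = exp(0.76450) = 2.14792.

k = 0.615, C = 2.148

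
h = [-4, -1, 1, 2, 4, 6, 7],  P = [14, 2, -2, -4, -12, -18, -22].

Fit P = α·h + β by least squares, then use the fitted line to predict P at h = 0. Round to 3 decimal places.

P̂ = 0.792

The normal equations are: 123·α + 15·β = -378;  15·α + 7·β = -42.
Δ = 123·7 − 15² = 636.
α = ((-378)·7 − 15·(-42))/636 = -168/53; β = (123·(-42) − 15·(-378))/636 = 42/53.
At h = 0: P̂ = (-168/53)·(0) + (42/53)·(1) = 42/53.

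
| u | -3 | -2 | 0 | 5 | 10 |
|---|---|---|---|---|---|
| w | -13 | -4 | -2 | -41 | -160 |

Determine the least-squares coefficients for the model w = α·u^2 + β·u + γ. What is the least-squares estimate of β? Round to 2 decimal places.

β = -0.57

Setting ∂/∂α … = 0 gives: 10722·α + 1090·β + 138·γ = -17158;  1090·α + 138·β + 10·γ = -1758;  138·α + 10·β + 5·γ = -220.
Inverting the 3×3 Gram matrix, [α, β, γ]ᵀ = [-73530/47863, -27373/47863, -21798/47863]ᵀ.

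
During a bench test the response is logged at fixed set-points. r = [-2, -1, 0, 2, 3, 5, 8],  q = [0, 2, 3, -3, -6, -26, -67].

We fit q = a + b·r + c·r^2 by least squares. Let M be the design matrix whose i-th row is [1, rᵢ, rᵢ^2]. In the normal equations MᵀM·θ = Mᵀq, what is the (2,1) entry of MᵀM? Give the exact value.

Row 2 ↔ basis r, column 1 ↔ basis 1, so (MᵀM)_{2,1} = Σᵢ r = (-2)·(1) + (-1)·(1) + (0)·(1) + (2)·(1) + (3)·(1) + (5)·(1) + (8)·(1) = 15.

15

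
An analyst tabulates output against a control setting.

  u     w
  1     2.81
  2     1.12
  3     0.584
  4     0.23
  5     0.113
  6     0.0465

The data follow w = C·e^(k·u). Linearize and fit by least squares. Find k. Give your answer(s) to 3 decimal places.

With ln wᵢ as the transformed response and uᵢ as the regressor:
Over the data: Σu = 21.0000, Σ(u)² = 91.0000, Σln w = -6.1097, Σu·ln w = -35.5441.
Normal system: [[91.0000, 21.0000]; [21.0000, 6]]·[k, ln C]ᵀ = [-35.5441, -6.1097]ᵀ.
Δ = 91.0000·6 − (21.0000)² = 105.0000; k = (-35.5441·6 − 21.0000·-6.1097)/105.0000 = -0.80915, ln C = (91.0000·-6.1097 − 21.0000·-35.5441)/105.0000 = 1.81375.

k = -0.809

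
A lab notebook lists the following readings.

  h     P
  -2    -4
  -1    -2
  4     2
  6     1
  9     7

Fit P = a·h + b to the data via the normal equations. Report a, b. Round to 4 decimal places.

a = 0.8548, b = -1.9355

Normal-equation sums: Σh·h = 138, Σh = 16, Σ1 = 5.
Right-hand side: Σh·P = 87, ΣP = 4.
Normal equations: [[138, 16]; [16, 5]]·[a, b]ᵀ = [87, 4]ᵀ.
Determinant 138·5 − 16² = 434.
a = (87·5 − 16·4)/434 = 53/62; b = (138·4 − 16·87)/434 = -60/31.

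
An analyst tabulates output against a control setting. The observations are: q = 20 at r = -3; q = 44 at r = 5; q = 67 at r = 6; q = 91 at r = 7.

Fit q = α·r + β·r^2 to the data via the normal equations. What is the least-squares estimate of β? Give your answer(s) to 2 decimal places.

Setting ∂/∂α … = 0 gives: 119·α + 657·β = 1199;  657·α + 4403·β = 8151.
(Σr·r = 119, Σr·r^2 = 657, Σr^2·r^2 = 4403, Σr·q = 1199, Σr^2·q = 8151.)
det = 119·4403 − 657² = 92308.
α = (1199·4403 − 657·8151)/92308 = -38005/46154; β = (119·8151 − 657·1199)/92308 = 91113/46154.

β = 1.97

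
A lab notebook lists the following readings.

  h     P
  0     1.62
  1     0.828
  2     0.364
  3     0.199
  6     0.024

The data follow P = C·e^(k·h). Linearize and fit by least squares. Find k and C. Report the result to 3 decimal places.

k = -0.702, C = 1.605

Taking logs, ln P = k·h + ln C, so regress ln P on h.
Σh = 12.0000, Σ(h)² = 50.0000, Σln P = -6.0611, Σh·ln P = -29.4315.
Equations: 50.0000·k + 12.0000·ln C = -29.4315;  12.0000·k + 5·ln C = -6.0611.
Slope k = (n·Σh·ln P − Σh·Σln P)/(n·Σ(h)² − (Σh)²) = (5·-29.4315 − 12.0000·-6.0611)/106.0000 = -0.70212; ln C = (Σln P − k·Σh)/n = 0.47287, so C = exp(0.47287) = 1.60460.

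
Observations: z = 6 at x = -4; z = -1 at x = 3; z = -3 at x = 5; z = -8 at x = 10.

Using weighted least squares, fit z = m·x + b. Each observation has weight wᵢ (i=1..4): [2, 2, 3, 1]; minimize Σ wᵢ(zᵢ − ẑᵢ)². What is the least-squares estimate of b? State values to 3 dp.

Normal-equation sums: Σwᵢ·x·x = 225, Σwᵢ·x = 23, Σwᵢ·1 = 8.
And Σwᵢ·x·z = -179, Σwᵢ·z = -7.
MᵀWM·[m, b]ᵀ = MᵀWz becomes [[225, 23]; [23, 8]]·[m, b]ᵀ = [-179, -7]ᵀ.
Δ = 225·8 − 23² = 1271.
m = ((-179)·8 − 23·(-7))/1271 = -1; b = (225·(-7) − 23·(-179))/1271 = 2.

b = 2.000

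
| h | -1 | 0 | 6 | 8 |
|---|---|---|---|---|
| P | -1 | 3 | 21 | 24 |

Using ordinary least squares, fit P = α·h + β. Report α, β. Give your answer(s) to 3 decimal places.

From the data, Σh·h = 101, Σh = 13, Σ1 = 4.
Right-hand side: Σh·P = 319, ΣP = 47.
AᵀA·[α, β]ᵀ = AᵀP becomes [[101, 13]; [13, 4]]·[α, β]ᵀ = [319, 47]ᵀ.
det = 101·4 − 13² = 235.
α = (319·4 − 13·47)/235 = 133/47; β = (101·47 − 13·319)/235 = 120/47.

α = 2.830, β = 2.553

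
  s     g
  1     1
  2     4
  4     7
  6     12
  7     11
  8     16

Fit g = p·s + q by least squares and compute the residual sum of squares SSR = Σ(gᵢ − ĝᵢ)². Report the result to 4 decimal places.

SSR = 6.6525

Sums needed: Σs·s = 170, Σs = 28, Σ1 = 6.
For Xᵀg: Σs·g = 314, Σg = 51.
So XᵀX·[p, q]ᵀ = Xᵀg: [[170, 28]; [28, 6]]·[p, q]ᵀ = [314, 51]ᵀ.
Determinant 170·6 − 28² = 236.
p = (314·6 − 28·51)/236 = 114/59; q = (170·51 − 28·314)/236 = -61/118.
Residuals: -49/118, 77/118, -25/118, 109/118, -237/118, 125/118; SSR = 785/118.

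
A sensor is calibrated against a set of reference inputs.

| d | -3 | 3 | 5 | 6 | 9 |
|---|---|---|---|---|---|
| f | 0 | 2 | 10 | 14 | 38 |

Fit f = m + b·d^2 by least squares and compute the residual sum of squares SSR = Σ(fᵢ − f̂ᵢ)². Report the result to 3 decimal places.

With design matrix X, XᵀX = [[5, 160]; [160, 8644]] and Xᵀf = [64, 3850]ᵀ.
Eliminating b: 8644·(row 1) − 160·(row 2) gives 17620·m = 8644·64 − 160·3850 = -62784, so m = -15696/4405.
Then b = (3850 − 160·(-15696/4405))/8644 = 901/1762.
Residuals: -9153/8810, 8467/8810, 6867/8810, -3724/4405, 1267/8810; SSR = 14739/4405.

SSR = 3.346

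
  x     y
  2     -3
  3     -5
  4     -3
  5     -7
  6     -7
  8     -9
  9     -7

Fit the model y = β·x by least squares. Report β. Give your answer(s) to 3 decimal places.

β = -1.043

Compute the Gram sums: Σx·x = 235.
And Σx·y = -245.
Hence β = -245 / 235 ≈ -1.04255.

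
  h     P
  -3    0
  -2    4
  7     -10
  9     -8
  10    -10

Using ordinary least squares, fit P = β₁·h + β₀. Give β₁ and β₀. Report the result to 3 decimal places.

Compute the Gram sums: Σh·h = 243, Σh = 21, Σ1 = 5.
For AᵀP: Σh·P = -250, ΣP = -24.
So AᵀA·[β₁, β₀]ᵀ = AᵀP: [[243, 21]; [21, 5]]·[β₁, β₀]ᵀ = [-250, -24]ᵀ.
Eliminating β₀: 5·(row 1) − 21·(row 2) gives 774·β₁ = 5·(-250) − 21·(-24) = -746, so β₁ = -373/387.
Then β₀ = ((-24) − 21·(-373/387))/5 = -97/129.

β₁ = -0.964, β₀ = -0.752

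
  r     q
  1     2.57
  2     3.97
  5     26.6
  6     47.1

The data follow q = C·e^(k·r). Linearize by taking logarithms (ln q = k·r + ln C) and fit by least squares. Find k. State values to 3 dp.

k = 0.596

Taking logs, ln q = k·r + ln C, so regress ln q on r.
XᵀX = [[66.0000, 14.0000]; [14.0000, 4]], rhs = [43.2196, 9.4559]ᵀ  (here Σr = 14.0000, Σ(r)² = 66.0000, Σln q = 9.4559, Σr·ln q = 43.2196).
Slope k = (n·Σr·ln q − Σr·Σln q)/(n·Σ(r)² − (Σr)²) = (4·43.2196 − 14.0000·9.4559)/68.0000 = 0.59554; ln C = (Σln q − k·Σr)/n = 0.27958.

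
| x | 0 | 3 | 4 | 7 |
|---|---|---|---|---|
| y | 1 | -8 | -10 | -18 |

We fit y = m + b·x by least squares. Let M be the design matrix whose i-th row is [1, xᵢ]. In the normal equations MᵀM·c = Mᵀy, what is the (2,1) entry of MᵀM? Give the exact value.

Row 2 ↔ basis x, column 1 ↔ basis 1, so (MᵀM)_{2,1} = Σᵢ x = (0)·(1) + (3)·(1) + (4)·(1) + (7)·(1) = 14.

14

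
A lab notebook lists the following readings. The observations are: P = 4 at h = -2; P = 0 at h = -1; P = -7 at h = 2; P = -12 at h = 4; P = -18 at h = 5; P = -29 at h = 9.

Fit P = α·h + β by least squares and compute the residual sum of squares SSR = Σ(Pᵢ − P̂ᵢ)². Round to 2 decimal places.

SSR = 6.71

From the data, Σh·h = 131, Σh = 17, Σ1 = 6.
Moment sums: Σh·P = -421, ΣP = -62.
So MᵀM·[α, β]ᵀ = MᵀP: [[131, 17]; [17, 6]]·[α, β]ᵀ = [-421, -62]ᵀ.
Eliminating β: 6·(row 1) − 17·(row 2) gives 497·α = 6·(-421) − 17·(-62) = -1472, so α = -1472/497.
Then β = ((-62) − 17·(-1472/497))/6 = -965/497.
Residuals: 9/497, -507/497, 430/497, 127/71, -621/497, -200/497; SSR = 3336/497.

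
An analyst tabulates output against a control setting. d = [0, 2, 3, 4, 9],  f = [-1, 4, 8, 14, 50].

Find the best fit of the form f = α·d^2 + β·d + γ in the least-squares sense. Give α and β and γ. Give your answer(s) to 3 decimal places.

α = 0.412, β = 1.988, γ = -1.229

The normal system AᵀA·[α, β, γ]ᵀ = Aᵀf is [[6914, 828, 110]; [828, 110, 18]; [110, 18, 5]]·[α, β, γ]ᵀ = [4362, 538, 75]ᵀ.
Row-reducing yields α = 2836/6877, β = 13670/6877, γ = -8449/6877.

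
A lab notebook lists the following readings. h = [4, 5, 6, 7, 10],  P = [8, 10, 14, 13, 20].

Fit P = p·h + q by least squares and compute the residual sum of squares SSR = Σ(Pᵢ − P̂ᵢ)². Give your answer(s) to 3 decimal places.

XᵀX·[p, q]ᵀ = XᵀP reads: 226·p + 32·q = 457;  32·p + 5·q = 65.
det = 226·5 − 32² = 106.
p = (457·5 − 32·65)/106 = 205/106; q = (226·65 − 32·457)/106 = 33/53.
Residuals: -19/53, -31/106, 94/53, -123/106, 2/53; SSR = 499/106.

SSR = 4.708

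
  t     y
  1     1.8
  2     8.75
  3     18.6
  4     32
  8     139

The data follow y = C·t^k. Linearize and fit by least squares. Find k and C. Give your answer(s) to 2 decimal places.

Linearized form: ln y = k·ln t + ln C. From the 5 transformed points,
Σln t = 5.2575, Σ(ln t)² = 7.9333, Σln y = 14.0802, Σln t·ln y = 19.7804.
Equations: 7.9333·k + 5.2575·ln C = 19.7804;  5.2575·k + 5·ln C = 14.0802.
Slope k = (n·Σln t·ln y − Σln t·Σln y)/(n·Σ(ln t)² − (Σln t)²) = (5·19.7804 − 5.2575·14.0802)/12.0252 = 2.06859; ln C = (Σln y − k·Σln t)/n = 0.64092, so C = exp(0.64092) = 1.89823.

k = 2.07, C = 1.90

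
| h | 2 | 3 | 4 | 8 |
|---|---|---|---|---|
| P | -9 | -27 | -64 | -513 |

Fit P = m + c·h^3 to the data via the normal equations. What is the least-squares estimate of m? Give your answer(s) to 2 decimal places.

m = -0.31

Forming AᵀA = [[4, 611]; [611, 267033]] and AᵀP = [-613, -267553]ᵀ gives AᵀA·[m, c]ᵀ = AᵀP.
Eliminating c: 267033·(row 1) − 611·(row 2) gives 694811·m = 267033·(-613) − 611·(-267553) = -216346, so m = -16642/53447.
Then c = ((-267553) − 611·(-16642/53447))/267033 = -53513/53447.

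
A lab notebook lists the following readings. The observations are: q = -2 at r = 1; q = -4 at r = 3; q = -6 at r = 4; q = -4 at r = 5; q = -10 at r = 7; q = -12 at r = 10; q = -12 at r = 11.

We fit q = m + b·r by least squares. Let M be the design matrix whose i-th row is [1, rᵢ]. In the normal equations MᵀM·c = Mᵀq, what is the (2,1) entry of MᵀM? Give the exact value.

Row 2 ↔ basis r, column 1 ↔ basis 1, so (MᵀM)_{2,1} = Σᵢ r = (1)·(1) + (3)·(1) + (4)·(1) + (5)·(1) + (7)·(1) + (10)·(1) + (11)·(1) = 41.

41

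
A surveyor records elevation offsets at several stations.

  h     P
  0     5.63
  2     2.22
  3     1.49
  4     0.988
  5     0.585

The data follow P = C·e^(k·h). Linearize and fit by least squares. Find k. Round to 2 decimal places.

k = -0.45

Linearized form: ln P = k·h + ln C. From the 5 transformed points,
XᵀX = [[54.0000, 14.0000]; [14.0000, 5]], rhs = [0.0623, 2.3762]ᵀ  (here Σh = 14.0000, Σ(h)² = 54.0000, Σln P = 2.3762, Σh·ln P = 0.0623).
Slope k = (n·Σh·ln P − Σh·Σln P)/(n·Σ(h)² − (Σh)²) = (5·0.0623 − 14.0000·2.3762)/74.0000 = -0.44534; ln C = (Σln P − k·Σh)/n = 1.72217.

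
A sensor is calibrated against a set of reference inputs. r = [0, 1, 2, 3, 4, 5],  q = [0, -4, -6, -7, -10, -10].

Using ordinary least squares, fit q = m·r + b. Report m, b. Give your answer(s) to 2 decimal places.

m = -1.97, b = -1.24

Normal-equation sums: Σr·r = 55, Σr = 15, Σ1 = 6.
And Σr·q = -127, Σq = -37.
So XᵀX·[m, b]ᵀ = Xᵀq: [[55, 15]; [15, 6]]·[m, b]ᵀ = [-127, -37]ᵀ.
Determinant 55·6 − 15² = 105.
m = ((-127)·6 − 15·(-37))/105 = -69/35; b = (55·(-37) − 15·(-127))/105 = -26/21.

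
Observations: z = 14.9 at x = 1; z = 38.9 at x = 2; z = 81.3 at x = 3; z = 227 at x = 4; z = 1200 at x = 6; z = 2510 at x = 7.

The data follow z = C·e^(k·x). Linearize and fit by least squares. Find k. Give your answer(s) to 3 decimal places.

Let Y = ln z. Fitting Y = k·x + ln C by least squares:
AᵀA = [[115.0000, 23.0000]; [23.0000, 6]], rhs = [142.2543, 31.1036]ᵀ  (here Σx = 23.0000, Σ(x)² = 115.0000, Σln z = 31.1036, Σx·ln z = 142.2543).
Slope k = (n·Σx·ln z − Σx·Σln z)/(n·Σ(x)² − (Σx)²) = (6·142.2543 − 23.0000·31.1036)/161.0000 = 0.85804; ln C = (Σln z − k·Σx)/n = 1.89479.

k = 0.858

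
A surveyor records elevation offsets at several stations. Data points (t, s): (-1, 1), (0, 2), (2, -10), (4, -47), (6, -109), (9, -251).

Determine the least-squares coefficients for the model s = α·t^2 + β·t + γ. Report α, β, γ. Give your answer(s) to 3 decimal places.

α = -3.127, β = -0.045, γ = 3.078

From the data, Σt^2·t^2 = 8130, Σt^2·t = 1016, Σt^2 = 138, Σt·t = 138, Σt = 20, Σ1 = 6.
For Xᵀs: Σt^2·s = -25046, Σt·s = -3122, Σs = -414.
Normal equations: [[8130, 1016, 138]; [1016, 138, 20]; [138, 20, 6]]·[α, β, γ]ᵀ = [-25046, -3122, -414]ᵀ.
Solving the 3×3 system (Gaussian elimination) gives α = -52060/16647, β = -251/5549, γ = 51247/16647.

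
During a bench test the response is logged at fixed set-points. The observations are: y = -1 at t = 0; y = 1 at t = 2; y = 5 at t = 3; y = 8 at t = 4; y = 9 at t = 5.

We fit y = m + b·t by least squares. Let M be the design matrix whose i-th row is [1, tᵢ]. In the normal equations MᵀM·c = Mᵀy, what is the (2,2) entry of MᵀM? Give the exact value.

54

Row 2 ↔ basis t, column 2 ↔ basis t, so (MᵀM)_{2,2} = Σᵢ (t)·(t) = (0)·(0) + (2)·(2) + (3)·(3) + (4)·(4) + (5)·(5) = 54.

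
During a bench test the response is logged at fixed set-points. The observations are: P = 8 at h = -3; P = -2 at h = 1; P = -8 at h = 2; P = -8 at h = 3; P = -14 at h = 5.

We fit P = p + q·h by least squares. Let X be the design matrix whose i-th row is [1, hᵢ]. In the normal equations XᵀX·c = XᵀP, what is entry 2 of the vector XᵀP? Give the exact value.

-136

Entry 2 ↔ basis h, so (XᵀP)_{2} = Σᵢ (h)·Pᵢ = (-3)·(8) + (1)·(-2) + (2)·(-8) + (3)·(-8) + (5)·(-14) = -136.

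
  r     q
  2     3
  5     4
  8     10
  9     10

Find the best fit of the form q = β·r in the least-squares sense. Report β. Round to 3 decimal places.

Compute the Gram sums: Σr·r = 174.
For Aᵀq: Σr·q = 196.
AᵀA·[β]ᵀ = Aᵀq becomes [[174]]·[β]ᵀ = [196]ᵀ.
Hence β = 196 / 174 ≈ 1.12644.

β = 1.126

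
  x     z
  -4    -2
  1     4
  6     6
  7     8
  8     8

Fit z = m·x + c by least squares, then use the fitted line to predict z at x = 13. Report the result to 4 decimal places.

The normal system MᵀM·[m, c]ᵀ = Mᵀz is [[166, 18]; [18, 5]]·[m, c]ᵀ = [168, 24]ᵀ.
Eliminating c: 5·(row 1) − 18·(row 2) gives 506·m = 5·168 − 18·24 = 408, so m = 204/253.
Then c = (24 − 18·(204/253))/5 = 480/253.
At x = 13: ẑ = (204/253)·(13) + (480/253)·(1) = 3132/253.

ẑ = 12.3794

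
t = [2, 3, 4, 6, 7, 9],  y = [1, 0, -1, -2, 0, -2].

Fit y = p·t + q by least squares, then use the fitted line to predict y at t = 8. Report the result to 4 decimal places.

Setting ∂/∂p … = 0 gives: 195·p + 31·q = -32;  31·p + 6·q = -4.
Eliminating q: 6·(row 1) − 31·(row 2) gives 209·p = 6·(-32) − 31·(-4) = -68, so p = -68/209.
Then q = ((-4) − 31·(-68/209))/6 = 212/209.
At t = 8: ŷ = (-68/209)·(8) + (212/209)·(1) = -332/209.

ŷ = -1.5885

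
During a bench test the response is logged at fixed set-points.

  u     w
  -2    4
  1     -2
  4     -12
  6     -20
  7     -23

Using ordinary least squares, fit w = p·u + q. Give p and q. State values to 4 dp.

p = -3.0912, q = -0.7080

Setting ∂/∂p … = 0 gives: 106·p + 16·q = -339;  16·p + 5·q = -53.
(Σu·u = 106, Σu = 16, Σ1 = 5, Σu·w = -339, Σw = -53.)
Determinant 106·5 − 16² = 274.
p = ((-339)·5 − 16·(-53))/274 = -847/274; q = (106·(-53) − 16·(-339))/274 = -97/137.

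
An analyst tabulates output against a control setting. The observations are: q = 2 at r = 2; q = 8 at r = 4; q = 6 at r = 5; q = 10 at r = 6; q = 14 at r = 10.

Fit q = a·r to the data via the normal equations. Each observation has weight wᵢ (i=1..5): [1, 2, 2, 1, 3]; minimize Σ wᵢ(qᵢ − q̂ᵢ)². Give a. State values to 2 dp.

Normal-equation sums: Σwᵢ·r·r = 422.
Moment sums: Σwᵢ·r·q = 608.
Normal equations: [[422]]·[a]ᵀ = [608]ᵀ.
a = 608/422 = 1.44076.

a = 1.44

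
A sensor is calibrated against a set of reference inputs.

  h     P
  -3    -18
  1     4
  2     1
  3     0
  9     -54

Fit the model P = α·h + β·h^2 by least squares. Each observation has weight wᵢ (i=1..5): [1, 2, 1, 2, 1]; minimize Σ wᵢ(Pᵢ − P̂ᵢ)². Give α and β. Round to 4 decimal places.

α = 3.0715, β = -1.0080

With design matrix M, MᵀWM = [[114, 766]; [766, 6822]] and MᵀWP = [-422, -4524]ᵀ.
det = 114·6822 − 766² = 190952.
α = ((-422)·6822 − 766·(-4524))/190952 = 146625/47738; β = (114·(-4524) − 766·(-422))/190952 = -48121/47738.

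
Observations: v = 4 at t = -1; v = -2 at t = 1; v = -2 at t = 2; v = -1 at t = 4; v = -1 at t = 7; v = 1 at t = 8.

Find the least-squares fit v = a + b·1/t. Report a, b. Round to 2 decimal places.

a = 0.39, b = -3.26

Compute the Gram sums: Σ1 = 6, Σ1/t = 57/56, Σ1/t·1/t = 7365/3136.
For Xᵀv: Σv = -1, Σ1/t·v = -407/56.
So XᵀX·[a, b]ᵀ = Xᵀv: [[6, 57/56]; [57/56, 7365/3136]]·[a, b]ᵀ = [-1, -407/56]ᵀ.
Δ = 6·(7365/3136) − (57/56)² = 40941/3136.
a = ((-1)·(7365/3136) − (57/56)·(-407/56))/(40941/3136) = 5278/13647; b = (6·(-407/56) − (57/56)·(-1))/(40941/3136) = -14840/4549.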